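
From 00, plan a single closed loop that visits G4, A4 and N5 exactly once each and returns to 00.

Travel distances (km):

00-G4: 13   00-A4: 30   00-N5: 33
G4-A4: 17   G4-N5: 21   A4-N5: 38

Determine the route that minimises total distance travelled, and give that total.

Shortest round trip = 101 km.

00→G4→A4→N5→00: 13+17+38+33 = 101
00→G4→N5→A4→00: 13+21+38+30 = 102
00→A4→G4→N5→00: 30+17+21+33 = 101
The minimum is 101.
One optimal route: 00 → G4 → A4 → N5 → 00 (or its reverse).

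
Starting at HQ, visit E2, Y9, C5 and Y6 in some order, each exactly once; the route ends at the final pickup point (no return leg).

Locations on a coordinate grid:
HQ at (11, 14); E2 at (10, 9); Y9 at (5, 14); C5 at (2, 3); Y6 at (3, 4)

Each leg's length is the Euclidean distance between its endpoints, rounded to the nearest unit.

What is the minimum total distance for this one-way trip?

23 — the minimum one-way total.

There are 4! = 24 possible orderings.
HQ→E2→Y9→C5→Y6: 5+7+11+1 = 24
HQ→E2→Y9→Y6→C5: 5+7+10+1 = 23
HQ→E2→C5→Y9→Y6: 5+10+11+10 = 36
HQ→E2→C5→Y6→Y9: 5+10+1+10 = 26
HQ→E2→Y6→Y9→C5: 5+9+10+11 = 35
HQ→E2→Y6→C5→Y9: 5+9+1+11 = 26
HQ→Y9→E2→C5→Y6: 6+7+10+1 = 24
HQ→Y9→E2→Y6→C5: 6+7+9+1 = 23
HQ→Y9→C5→E2→Y6: 6+11+10+9 = 36
HQ→Y9→C5→Y6→E2: 6+11+1+9 = 27
HQ→Y9→Y6→E2→C5: 6+10+9+10 = 35
HQ→Y9→Y6→C5→E2: 6+10+1+10 = 27
HQ→C5→E2→Y9→Y6: 14+10+7+10 = 41
HQ→C5→E2→Y6→Y9: 14+10+9+10 = 43
… (10 more)
The minimum is 23.
One shortest path: HQ → E2 → Y9 → Y6 → C5.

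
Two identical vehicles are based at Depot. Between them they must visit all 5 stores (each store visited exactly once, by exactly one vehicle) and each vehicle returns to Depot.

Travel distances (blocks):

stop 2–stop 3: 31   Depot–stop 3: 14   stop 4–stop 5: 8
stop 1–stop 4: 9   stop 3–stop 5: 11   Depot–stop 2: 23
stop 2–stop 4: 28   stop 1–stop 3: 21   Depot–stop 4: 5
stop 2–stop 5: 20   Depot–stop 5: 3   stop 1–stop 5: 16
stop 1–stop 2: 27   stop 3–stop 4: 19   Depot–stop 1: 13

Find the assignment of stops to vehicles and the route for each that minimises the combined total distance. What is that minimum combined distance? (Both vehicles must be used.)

There are 2^4 − 1 = 15 ways to divide the 5 stops into two non-empty groups. For each, the best each vehicle can do is its own shortest tour through its group:
  {stop 1} + {stop 2, stop 3, stop 4, stop 5}: 26 + 78 = 104
  {stop 2} + {stop 1, stop 3, stop 4, stop 5}: 46 + 49 = 95
  {stop 1, stop 2} + {stop 3, stop 4, stop 5}: 63 + 38 = 101
  {stop 3} + {stop 1, stop 2, stop 4, stop 5}: 28 + 64 = 92
  {stop 1, stop 3} + {stop 2, stop 4, stop 5}: 48 + 56 = 104
  {stop 2, stop 3} + {stop 1, stop 4, stop 5}: 68 + 33 = 101
  … (15 splits in total)
Best: vehicle 1 Depot → stop 3 → Depot = 28; vehicle 2 Depot → stop 4 → stop 1 → stop 2 → stop 5 → Depot = 64; combined 92.

Minimum combined distance: 92 blocks.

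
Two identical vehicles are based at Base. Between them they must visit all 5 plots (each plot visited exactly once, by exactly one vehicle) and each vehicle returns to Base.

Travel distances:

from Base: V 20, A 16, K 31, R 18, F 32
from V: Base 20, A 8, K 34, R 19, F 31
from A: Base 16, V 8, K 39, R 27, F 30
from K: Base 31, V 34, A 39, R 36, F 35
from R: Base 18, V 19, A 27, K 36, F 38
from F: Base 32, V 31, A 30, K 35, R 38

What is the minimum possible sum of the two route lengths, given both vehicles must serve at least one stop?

Minimum combined distance: 157.

Check every non-empty split of the stops between the two vehicles; for each half take its own optimal tour:
  {V} + {A, K, R, F}: 40 + 135 = 175
  {A} + {V, K, R, F}: 32 + 134 = 166
  {V, A} + {K, R, F}: 44 + 121 = 165
  {K} + {V, A, R, F}: 62 + 107 = 169
  {V, K} + {A, R, F}: 85 + 102 = 187
  {A, K} + {V, R, F}: 86 + 100 = 186
  … (15 splits in total)
  {R} + {V, A, K, F}: 36 + 121 = 157  ← best
Best: vehicle 1 Base → R → Base = 36; vehicle 2 Base → A → V → F → K → Base = 121; combined 157.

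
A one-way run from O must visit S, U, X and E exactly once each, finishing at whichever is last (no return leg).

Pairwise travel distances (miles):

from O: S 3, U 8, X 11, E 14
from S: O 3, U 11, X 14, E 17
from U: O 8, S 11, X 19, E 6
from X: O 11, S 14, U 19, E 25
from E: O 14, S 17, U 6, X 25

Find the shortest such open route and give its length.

There are 4! = 24 possible orderings.
O→S→U→X→E: 3+11+19+25 = 58
O→S→U→E→X: 3+11+6+25 = 45
O→S→X→U→E: 3+14+19+6 = 42
O→S→X→E→U: 3+14+25+6 = 48
O→S→E→U→X: 3+17+6+19 = 45
O→S→E→X→U: 3+17+25+19 = 64
O→U→S→X→E: 8+11+14+25 = 58
O→U→S→E→X: 8+11+17+25 = 61
O→U→X→S→E: 8+19+14+17 = 58
O→U→X→E→S: 8+19+25+17 = 69
O→U→E→S→X: 8+6+17+14 = 45
O→U→E→X→S: 8+6+25+14 = 53
O→X→S→U→E: 11+14+11+6 = 42
O→X→S→E→U: 11+14+17+6 = 48
… (10 more)
The minimum is 42.
One shortest path: O → S → X → U → E.

Shortest open route: 42 miles.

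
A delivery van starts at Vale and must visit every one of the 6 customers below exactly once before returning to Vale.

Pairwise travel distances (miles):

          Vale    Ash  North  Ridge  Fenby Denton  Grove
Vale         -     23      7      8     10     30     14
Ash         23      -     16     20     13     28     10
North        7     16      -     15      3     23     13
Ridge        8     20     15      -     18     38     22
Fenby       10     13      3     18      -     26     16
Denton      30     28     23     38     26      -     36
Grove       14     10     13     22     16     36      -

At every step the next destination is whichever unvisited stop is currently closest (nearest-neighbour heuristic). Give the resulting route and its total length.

123 miles along Vale → North → Fenby → Ash → Grove → Ridge → Denton → Vale.

From Vale: distances to unvisited — North=7, Ridge=8, Fenby=10, Grove=14, Ash=23, Denton=30. Nearest is North (7).
From North: distances to unvisited — Fenby=3, Grove=13, Ridge=15, Ash=16, Denton=23. Nearest is Fenby (3).
From Fenby: distances to unvisited — Ash=13, Grove=16, Ridge=18, Denton=26. Nearest is Ash (13).
From Ash: distances to unvisited — Grove=10, Ridge=20, Denton=28. Nearest is Grove (10).
From Grove: distances to unvisited — Ridge=22, Denton=36. Nearest is Ridge (22).
From Ridge: distances to unvisited — Denton=38. Nearest is Denton (38).
Return Denton→Vale: 30.
Total = 7 + 3 + 13 + 10 + 22 + 38 + 30 = 123.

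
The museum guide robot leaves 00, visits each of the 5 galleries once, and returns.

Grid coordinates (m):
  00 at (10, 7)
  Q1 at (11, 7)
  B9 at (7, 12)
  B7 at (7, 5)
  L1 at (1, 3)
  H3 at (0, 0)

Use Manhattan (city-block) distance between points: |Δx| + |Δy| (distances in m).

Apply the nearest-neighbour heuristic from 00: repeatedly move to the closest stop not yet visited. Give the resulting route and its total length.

Nearest-neighbour total = 50 m; route 00 → Q1 → B7 → B9 → L1 → H3 → 00.

00 → [Q1:1 / B7:5 / B9:8 / L1:13 / H3:17] → Q1 (1)
Q1 → [B7:6 / B9:9 / L1:14 / H3:18] → B7 (6)
B7 → [B9:7 / L1:8 / H3:12] → B9 (7)
B9 → [L1:15 / H3:19] → L1 (15)
L1 → [H3:4] → H3 (4)
Return H3→00: 17.
Total = 1 + 6 + 7 + 15 + 4 + 17 = 50.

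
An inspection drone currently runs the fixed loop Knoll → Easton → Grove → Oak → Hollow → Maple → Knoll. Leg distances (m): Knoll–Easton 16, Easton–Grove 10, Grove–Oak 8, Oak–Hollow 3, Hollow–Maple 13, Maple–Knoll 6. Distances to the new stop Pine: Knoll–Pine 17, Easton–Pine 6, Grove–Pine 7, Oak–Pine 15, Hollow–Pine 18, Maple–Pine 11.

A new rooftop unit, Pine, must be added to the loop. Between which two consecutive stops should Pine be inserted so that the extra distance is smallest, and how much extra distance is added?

Minimum extra distance: 3 m, inserting Pine between Easton and Grove.

Insertion cost between consecutive stops i–j is d(i,Pine) + d(Pine,j) − d(i,j):
  between Knoll and Easton: 17 + 6 − 16 = 7
  between Easton and Grove: 6 + 7 − 10 = 3
  between Grove and Oak: 7 + 15 − 8 = 14
  between Oak and Hollow: 15 + 18 − 3 = 30
  between Hollow and Maple: 18 + 11 − 13 = 16
  between Maple and Knoll: 11 + 17 − 6 = 22
Cheapest insertion is between Easton and Grove, adding 3.
New total = 56 + 3 = 59.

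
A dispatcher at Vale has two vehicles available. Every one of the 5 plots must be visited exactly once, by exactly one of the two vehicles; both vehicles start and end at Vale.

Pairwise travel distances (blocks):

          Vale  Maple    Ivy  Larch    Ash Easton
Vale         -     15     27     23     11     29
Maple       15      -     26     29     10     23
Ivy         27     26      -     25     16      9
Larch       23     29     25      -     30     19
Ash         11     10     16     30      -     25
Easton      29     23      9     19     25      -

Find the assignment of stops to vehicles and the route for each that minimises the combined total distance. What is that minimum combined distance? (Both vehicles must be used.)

108 blocks — the smallest possible combined total.

Try each way of splitting the stops between the two vehicles (each non-empty) and, for each split, find the best tour for each vehicle:
  {Maple} + {Ivy, Larch, Ash, Easton}: 30 + 78 = 108
  {Ivy} + {Maple, Larch, Ash, Easton}: 54 + 86 = 140
  {Maple, Ivy} + {Larch, Ash, Easton}: 68 + 78 = 146
  {Larch} + {Maple, Ivy, Ash, Easton}: 46 + 74 = 120
  {Maple, Larch} + {Ivy, Ash, Easton}: 67 + 65 = 132
  {Ivy, Larch} + {Maple, Ash, Easton}: 75 + 73 = 148
  … (15 splits in total)
Best: vehicle 1 Vale → Maple → Vale = 30; vehicle 2 Vale → Larch → Easton → Ivy → Ash → Vale = 78; combined 108.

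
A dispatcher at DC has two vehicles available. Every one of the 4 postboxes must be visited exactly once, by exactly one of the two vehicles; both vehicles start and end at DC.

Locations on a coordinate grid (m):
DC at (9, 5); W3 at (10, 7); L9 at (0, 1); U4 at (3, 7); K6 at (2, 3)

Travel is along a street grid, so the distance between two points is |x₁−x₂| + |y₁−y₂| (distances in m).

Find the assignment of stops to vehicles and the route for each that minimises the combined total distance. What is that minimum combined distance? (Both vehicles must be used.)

There are 2^3 − 1 = 7 ways to divide the 4 stops into two non-empty groups. For each, the best each vehicle can do is its own shortest tour through its group:
  {W3} + {L9, U4, K6}: 6 + 30 = 36
  {L9} + {W3, U4, K6}: 26 + 24 = 50
  {W3, L9} + {U4, K6}: 32 + 22 = 54
  {U4} + {W3, L9, K6}: 16 + 32 = 48
  {W3, U4} + {L9, K6}: 18 + 26 = 44
  {L9, U4} + {W3, K6}: 30 + 24 = 54
  … (7 splits in total)
Best: vehicle 1 DC → W3 → DC = 6; vehicle 2 DC → L9 → K6 → U4 → DC = 30; combined 36.

Minimum combined distance: 36 m.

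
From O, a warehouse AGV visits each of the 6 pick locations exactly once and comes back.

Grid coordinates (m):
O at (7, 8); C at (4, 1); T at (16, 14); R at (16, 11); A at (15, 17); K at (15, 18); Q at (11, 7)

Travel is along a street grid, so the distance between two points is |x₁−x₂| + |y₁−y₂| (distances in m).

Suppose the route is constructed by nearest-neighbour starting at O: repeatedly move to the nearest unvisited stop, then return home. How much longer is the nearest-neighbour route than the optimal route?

From O: Q=5, C=10, R=12, T=15, A=17, K=18 → choose Q (5).
From Q: R=9, T=12, C=13, A=14, K=15 → choose R (9).
From R: T=3, A=7, K=8, C=22 → choose T (3).
From T: A=4, K=5, C=25 → choose A (4).
From A: K=1, C=27 → choose K (1).
From K: C=28 → choose C (28).
NN route O → Q → R → T → A → K → C → O costs 60.
Optimal: O → C → Q → R → T → A → K → O costs 58 (by enumerating all 360 distinct tours).
Excess = 60 − 58 = 2.

The nearest-neighbour route is 2 m longer than optimal.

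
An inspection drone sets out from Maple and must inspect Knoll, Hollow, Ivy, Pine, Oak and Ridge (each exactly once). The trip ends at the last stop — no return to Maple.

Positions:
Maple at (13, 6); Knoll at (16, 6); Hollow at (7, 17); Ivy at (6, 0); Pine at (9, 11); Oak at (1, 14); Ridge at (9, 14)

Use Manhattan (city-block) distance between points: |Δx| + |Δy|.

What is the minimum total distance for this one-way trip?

There are 6! = 720 possible orderings.
Maple → Knoll → Hollow → Ivy → Pine → Oak → Ridge: 3+20+18+14+11+8 = 74
Maple → Knoll → Hollow → Ivy → Pine → Ridge → Oak: 3+20+18+14+3+8 = 66
Maple → Knoll → Hollow → Ivy → Oak → Pine → Ridge: 3+20+18+19+11+3 = 74
Maple → Knoll → Hollow → Ivy → Oak → Ridge → Pine: 3+20+18+19+8+3 = 71
Maple → Knoll → Hollow → Ivy → Ridge → Pine → Oak: 3+20+18+17+3+11 = 72
Maple → Knoll → Hollow → Ivy → Ridge → Oak → Pine: 3+20+18+17+8+11 = 77
Maple → Knoll → Hollow → Pine → Ivy → Oak → Ridge: 3+20+8+14+19+8 = 72
Maple → Knoll → Hollow → Pine → Ivy → Ridge → Oak: 3+20+8+14+17+8 = 70
… (712 more)
Maple → Knoll → Ivy → Pine → Ridge → Hollow → Oak: 3+16+14+3+5+9 = 50  ← best
The minimum is 50.
One shortest path: Maple → Knoll → Ivy → Pine → Ridge → Hollow → Oak.

Shortest open route: 50.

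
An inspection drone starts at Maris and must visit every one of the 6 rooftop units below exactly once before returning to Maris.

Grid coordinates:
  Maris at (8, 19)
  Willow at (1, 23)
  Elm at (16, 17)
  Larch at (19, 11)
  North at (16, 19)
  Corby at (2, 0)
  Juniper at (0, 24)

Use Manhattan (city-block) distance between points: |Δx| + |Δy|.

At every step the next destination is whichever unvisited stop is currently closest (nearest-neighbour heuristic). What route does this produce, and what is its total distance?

From Maris: distances to unvisited — North=8, Elm=10, Willow=11, Juniper=13, Larch=19, Corby=25. Nearest is North (8).
From North: distances to unvisited — Elm=2, Larch=11, Willow=19, Juniper=21, Corby=33. Nearest is Elm (2).
From Elm: distances to unvisited — Larch=9, Willow=21, Juniper=23, Corby=31. Nearest is Larch (9).
From Larch: distances to unvisited — Corby=28, Willow=30, Juniper=32. Nearest is Corby (28).
From Corby: distances to unvisited — Willow=24, Juniper=26. Nearest is Willow (24).
From Willow: distances to unvisited — Juniper=2. Nearest is Juniper (2).
Return Juniper→Maris: 13.
Total = 8 + 2 + 9 + 28 + 24 + 2 + 13 = 86.

Total distance 86 via the nearest-neighbour route Maris → North → Elm → Larch → Corby → Willow → Juniper → Maris.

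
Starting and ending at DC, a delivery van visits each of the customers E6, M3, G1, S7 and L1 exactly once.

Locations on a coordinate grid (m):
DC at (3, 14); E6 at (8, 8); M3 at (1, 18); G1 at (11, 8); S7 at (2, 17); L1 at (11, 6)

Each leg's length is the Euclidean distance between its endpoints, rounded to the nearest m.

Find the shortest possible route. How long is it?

Minimum total distance: 32 m.

With 5 stops there are 5!/2 = 60 distinct round trips (a route and its reverse cost the same).
DC - E6 - M3 - G1 - S7 - L1 - DC: 8+12+14+13+14+11 = 72
DC - E6 - M3 - G1 - L1 - S7 - DC: 8+12+14+2+14+3 = 53
DC - E6 - M3 - S7 - G1 - L1 - DC: 8+12+1+13+2+11 = 47
DC - E6 - M3 - S7 - L1 - G1 - DC: 8+12+1+14+2+10 = 47
DC - E6 - M3 - L1 - G1 - S7 - DC: 8+12+16+2+13+3 = 54
DC - E6 - M3 - L1 - S7 - G1 - DC: 8+12+16+14+13+10 = 73
DC - E6 - G1 - M3 - S7 - L1 - DC: 8+3+14+1+14+11 = 51
DC - E6 - G1 - M3 - L1 - S7 - DC: 8+3+14+16+14+3 = 58
DC - E6 - G1 - S7 - M3 - L1 - DC: 8+3+13+1+16+11 = 52
DC - E6 - G1 - S7 - L1 - M3 - DC: 8+3+13+14+16+4 = 58
DC - E6 - G1 - L1 - M3 - S7 - DC: 8+3+2+16+1+3 = 33
DC - E6 - G1 - L1 - S7 - M3 - DC: 8+3+2+14+1+4 = 32
DC - E6 - S7 - M3 - G1 - L1 - DC: 8+11+1+14+2+11 = 47
DC - E6 - S7 - M3 - L1 - G1 - DC: 8+11+1+16+2+10 = 48
… (46 more)
The minimum is 32.
One optimal route: DC → E6 → G1 → L1 → S7 → M3 → DC (or its reverse).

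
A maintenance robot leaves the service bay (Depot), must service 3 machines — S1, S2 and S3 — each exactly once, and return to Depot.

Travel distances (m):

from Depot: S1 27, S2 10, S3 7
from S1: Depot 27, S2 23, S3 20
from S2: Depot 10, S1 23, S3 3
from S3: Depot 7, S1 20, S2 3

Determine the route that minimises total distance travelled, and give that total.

Minimum total distance: 60 m.

There are 3 distinct closed tours to check (reversals are equivalent).
Depot→S1→S2→S3→Depot: 27+23+3+7 = 60
Depot→S1→S3→S2→Depot: 27+20+3+10 = 60
Depot→S2→S1→S3→Depot: 10+23+20+7 = 60
The minimum is 60.
One optimal route: Depot → S1 → S2 → S3 → Depot (or its reverse).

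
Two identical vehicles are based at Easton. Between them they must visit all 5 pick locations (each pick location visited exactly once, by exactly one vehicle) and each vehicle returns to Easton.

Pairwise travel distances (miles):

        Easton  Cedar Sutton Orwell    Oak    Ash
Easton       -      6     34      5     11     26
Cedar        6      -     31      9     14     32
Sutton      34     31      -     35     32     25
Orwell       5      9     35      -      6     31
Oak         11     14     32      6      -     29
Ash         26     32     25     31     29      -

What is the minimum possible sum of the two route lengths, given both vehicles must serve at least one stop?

There are 2^4 − 1 = 15 ways to divide the 5 stops into two non-empty groups. For each, the best each vehicle can do is its own shortest tour through its group:
  {Cedar} + {Sutton, Orwell, Oak, Ash}: 12 + 94 = 106
  {Sutton} + {Cedar, Orwell, Oak, Ash}: 68 + 76 = 144
  {Cedar, Sutton} + {Orwell, Oak, Ash}: 71 + 66 = 137
  {Orwell} + {Cedar, Sutton, Oak, Ash}: 10 + 102 = 112
  {Cedar, Orwell} + {Sutton, Oak, Ash}: 20 + 94 = 114
  {Sutton, Orwell} + {Cedar, Oak, Ash}: 74 + 75 = 149
  … (15 splits in total)
Best: vehicle 1 Easton → Cedar → Easton = 12; vehicle 2 Easton → Orwell → Oak → Sutton → Ash → Easton = 94; combined 106.

106 miles — the smallest possible combined total.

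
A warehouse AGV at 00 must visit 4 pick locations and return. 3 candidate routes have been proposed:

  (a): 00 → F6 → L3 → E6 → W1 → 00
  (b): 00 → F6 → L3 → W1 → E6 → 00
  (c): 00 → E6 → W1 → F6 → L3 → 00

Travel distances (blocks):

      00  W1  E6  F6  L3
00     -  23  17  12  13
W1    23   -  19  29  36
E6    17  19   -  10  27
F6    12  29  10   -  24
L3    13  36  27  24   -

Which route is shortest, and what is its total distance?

(a): 12 + 24 + 27 + 19 + 23 = 105
(b): 12 + 24 + 36 + 19 + 17 = 108
(c): 17 + 19 + 29 + 24 + 13 = 102

102 blocks — (c) is the shortest.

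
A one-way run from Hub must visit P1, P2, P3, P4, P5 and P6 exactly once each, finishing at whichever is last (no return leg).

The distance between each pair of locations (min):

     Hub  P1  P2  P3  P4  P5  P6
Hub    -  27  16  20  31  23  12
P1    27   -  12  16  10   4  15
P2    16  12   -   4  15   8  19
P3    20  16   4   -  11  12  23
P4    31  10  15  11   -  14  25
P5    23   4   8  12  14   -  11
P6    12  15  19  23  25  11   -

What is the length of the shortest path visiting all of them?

Shortest open route: 52 min.

There are 6! = 720 possible orderings.
Hub → P1 → P2 → P3 → P4 → P5 → P6: 27+12+4+11+14+11 = 79
Hub → P1 → P2 → P3 → P4 → P6 → P5: 27+12+4+11+25+11 = 90
Hub → P1 → P2 → P3 → P5 → P4 → P6: 27+12+4+12+14+25 = 94
Hub → P1 → P2 → P3 → P5 → P6 → P4: 27+12+4+12+11+25 = 91
Hub → P1 → P2 → P3 → P6 → P4 → P5: 27+12+4+23+25+14 = 105
Hub → P1 → P2 → P3 → P6 → P5 → P4: 27+12+4+23+11+14 = 91
Hub → P1 → P2 → P4 → P3 → P5 → P6: 27+12+15+11+12+11 = 88
Hub → P1 → P2 → P4 → P3 → P6 → P5: 27+12+15+11+23+11 = 99
… (712 more)
Hub → P6 → P5 → P1 → P4 → P3 → P2: 12+11+4+10+11+4 = 52  ← best
The minimum is 52.
One shortest path: Hub → P6 → P5 → P1 → P4 → P3 → P2.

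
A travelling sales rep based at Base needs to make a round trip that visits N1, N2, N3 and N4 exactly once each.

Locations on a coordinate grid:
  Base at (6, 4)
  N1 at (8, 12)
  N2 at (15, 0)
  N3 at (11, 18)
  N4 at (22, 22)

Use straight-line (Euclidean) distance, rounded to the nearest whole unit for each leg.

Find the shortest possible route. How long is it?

Shortest round trip = 60.

With 4 stops there are 4!/2 = 12 distinct round trips (a route and its reverse cost the same).
Base → N1 → N2 → N3 → N4 → Base: 8+14+18+12+24 = 76
Base → N1 → N2 → N4 → N3 → Base: 8+14+23+12+15 = 72
Base → N1 → N3 → N2 → N4 → Base: 8+7+18+23+24 = 80
Base → N1 → N3 → N4 → N2 → Base: 8+7+12+23+10 = 60
Base → N1 → N4 → N2 → N3 → Base: 8+17+23+18+15 = 81
Base → N1 → N4 → N3 → N2 → Base: 8+17+12+18+10 = 65
Base → N2 → N1 → N3 → N4 → Base: 10+14+7+12+24 = 67
Base → N2 → N1 → N4 → N3 → Base: 10+14+17+12+15 = 68
Base → N2 → N3 → N1 → N4 → Base: 10+18+7+17+24 = 76
Base → N2 → N4 → N1 → N3 → Base: 10+23+17+7+15 = 72
Base → N3 → N1 → N2 → N4 → Base: 15+7+14+23+24 = 83
Base → N3 → N2 → N1 → N4 → Base: 15+18+14+17+24 = 88
The minimum is 60.
One optimal route: Base → N1 → N3 → N4 → N2 → Base (or its reverse).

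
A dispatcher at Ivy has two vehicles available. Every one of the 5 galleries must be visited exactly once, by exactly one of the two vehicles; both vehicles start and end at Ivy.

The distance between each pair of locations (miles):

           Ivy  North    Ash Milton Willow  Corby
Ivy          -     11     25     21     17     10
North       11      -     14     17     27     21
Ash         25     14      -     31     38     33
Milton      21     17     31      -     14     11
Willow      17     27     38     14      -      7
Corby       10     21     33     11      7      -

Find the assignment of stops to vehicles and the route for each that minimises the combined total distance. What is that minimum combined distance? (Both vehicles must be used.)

102 miles — the smallest possible combined total.

Check every non-empty split of the stops between the two vehicles; for each half take its own optimal tour:
  {North} + {Ash, Milton, Willow, Corby}: 22 + 87 = 109
  {Ash} + {North, Milton, Willow, Corby}: 50 + 59 = 109
  {North, Ash} + {Milton, Willow, Corby}: 50 + 52 = 102
  {Milton} + {North, Ash, Willow, Corby}: 42 + 80 = 122
  {North, Milton} + {Ash, Willow, Corby}: 49 + 80 = 129
  {Ash, Milton} + {North, Willow, Corby}: 77 + 55 = 132
  … (15 splits in total)
Best: vehicle 1 Ivy → North → Ash → Ivy = 50; vehicle 2 Ivy → Milton → Willow → Corby → Ivy = 52; combined 102.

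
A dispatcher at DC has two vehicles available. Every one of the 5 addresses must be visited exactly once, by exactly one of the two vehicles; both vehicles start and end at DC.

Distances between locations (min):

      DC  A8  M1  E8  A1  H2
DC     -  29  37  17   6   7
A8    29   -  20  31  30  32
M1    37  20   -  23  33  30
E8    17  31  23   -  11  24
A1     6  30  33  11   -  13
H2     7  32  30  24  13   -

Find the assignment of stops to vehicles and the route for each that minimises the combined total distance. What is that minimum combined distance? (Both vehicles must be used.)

There are 2^4 − 1 = 15 ways to divide the 5 stops into two non-empty groups. For each, the best each vehicle can do is its own shortest tour through its group:
  {A8} + {M1, E8, A1, H2}: 58 + 77 = 135
  {M1} + {A8, E8, A1, H2}: 74 + 87 = 161
  {A8, M1} + {E8, A1, H2}: 86 + 48 = 134
  {E8} + {A8, M1, A1, H2}: 34 + 93 = 127
  {A8, E8} + {M1, A1, H2}: 77 + 76 = 153
  {M1, E8} + {A8, A1, H2}: 77 + 75 = 152
  … (15 splits in total)
  {A8, M1, E8, A1} + {H2}: 89 + 14 = 103  ← best
Best: vehicle 1 DC → A8 → M1 → E8 → A1 → DC = 89; vehicle 2 DC → H2 → DC = 14; combined 103.

Minimum combined distance: 103 min.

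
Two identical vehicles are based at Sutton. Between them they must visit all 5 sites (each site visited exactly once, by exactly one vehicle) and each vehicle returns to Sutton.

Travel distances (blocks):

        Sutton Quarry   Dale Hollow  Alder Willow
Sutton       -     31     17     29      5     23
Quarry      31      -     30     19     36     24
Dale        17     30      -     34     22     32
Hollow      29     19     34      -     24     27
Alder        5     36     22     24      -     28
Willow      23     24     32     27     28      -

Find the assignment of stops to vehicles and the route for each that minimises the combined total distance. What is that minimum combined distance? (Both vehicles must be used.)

126 blocks — the smallest possible combined total.

There are 2^4 − 1 = 15 ways to divide the 5 stops into two non-empty groups. For each, the best each vehicle can do is its own shortest tour through its group:
  {Quarry} + {Dale, Hollow, Alder, Willow}: 62 + 105 = 167
  {Dale} + {Quarry, Hollow, Alder, Willow}: 34 + 95 = 129
  {Quarry, Dale} + {Hollow, Alder, Willow}: 78 + 79 = 157
  {Hollow} + {Quarry, Dale, Alder, Willow}: 58 + 104 = 162
  {Quarry, Hollow} + {Dale, Alder, Willow}: 79 + 82 = 161
  {Dale, Hollow} + {Quarry, Alder, Willow}: 80 + 88 = 168
  … (15 splits in total)
  {Alder} + {Quarry, Dale, Hollow, Willow}: 10 + 116 = 126  ← best
Best: vehicle 1 Sutton → Alder → Sutton = 10; vehicle 2 Sutton → Dale → Quarry → Hollow → Willow → Sutton = 116; combined 126.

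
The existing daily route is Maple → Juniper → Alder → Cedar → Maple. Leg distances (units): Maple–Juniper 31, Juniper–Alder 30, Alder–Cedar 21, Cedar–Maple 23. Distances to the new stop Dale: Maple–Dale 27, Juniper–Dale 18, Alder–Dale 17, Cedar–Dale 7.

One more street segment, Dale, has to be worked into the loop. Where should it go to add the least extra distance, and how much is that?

+3 — insert Dale between Alder and Cedar.

Insertion cost between consecutive stops i–j is d(i,Dale) + d(Dale,j) − d(i,j):
  between Maple and Juniper: 27 + 18 − 31 = 14
  between Juniper and Alder: 18 + 17 − 30 = 5
  between Alder and Cedar: 17 + 7 − 21 = 3
  between Cedar and Maple: 7 + 27 − 23 = 11
Cheapest insertion is between Alder and Cedar, adding 3.
New total = 105 + 3 = 108.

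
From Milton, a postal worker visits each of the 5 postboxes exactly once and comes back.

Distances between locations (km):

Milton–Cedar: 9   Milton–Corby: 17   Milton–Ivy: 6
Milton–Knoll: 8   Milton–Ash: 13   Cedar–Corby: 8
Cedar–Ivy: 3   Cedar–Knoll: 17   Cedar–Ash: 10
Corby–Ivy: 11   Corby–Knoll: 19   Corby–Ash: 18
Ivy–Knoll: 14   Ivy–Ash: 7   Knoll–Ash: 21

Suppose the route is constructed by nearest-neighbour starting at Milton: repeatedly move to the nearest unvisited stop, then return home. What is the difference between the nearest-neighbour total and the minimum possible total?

6 km longer than the optimal tour.

Milton: Ivy=6, Knoll=8, Cedar=9, Ash=13, Corby=17 ⇒ Ivy
Ivy: Cedar=3, Ash=7, Corby=11, Knoll=14 ⇒ Cedar
Cedar: Corby=8, Ash=10, Knoll=17 ⇒ Corby
Corby: Ash=18, Knoll=19 ⇒ Ash
Ash: Knoll=21 ⇒ Knoll
NN route Milton → Ivy → Cedar → Corby → Ash → Knoll → Milton costs 64.
Optimal: Milton → Ivy → Ash → Cedar → Corby → Knoll → Milton costs 58 (by enumerating all 60 distinct tours).
Excess = 64 − 58 = 6.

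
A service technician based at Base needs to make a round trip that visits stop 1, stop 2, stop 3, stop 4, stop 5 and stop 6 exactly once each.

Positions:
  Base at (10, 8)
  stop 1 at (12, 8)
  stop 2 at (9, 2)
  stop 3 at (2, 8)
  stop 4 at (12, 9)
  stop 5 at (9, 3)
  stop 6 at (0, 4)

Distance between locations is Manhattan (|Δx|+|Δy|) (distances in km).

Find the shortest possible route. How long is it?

38 km — the shortest possible round trip.

Base→stop 1→stop 2→stop 3→stop 4→stop 5→stop 6→Base: 2+9+13+11+9+10+14 = 68
Base→stop 1→stop 2→stop 3→stop 4→stop 6→stop 5→Base: 2+9+13+11+17+10+6 = 68
Base→stop 1→stop 2→stop 3→stop 5→stop 4→stop 6→Base: 2+9+13+12+9+17+14 = 76
Base→stop 1→stop 2→stop 3→stop 5→stop 6→stop 4→Base: 2+9+13+12+10+17+3 = 66
Base→stop 1→stop 2→stop 3→stop 6→stop 4→stop 5→Base: 2+9+13+6+17+9+6 = 62
Base→stop 1→stop 2→stop 3→stop 6→stop 5→stop 4→Base: 2+9+13+6+10+9+3 = 52
Base→stop 1→stop 2→stop 4→stop 3→stop 5→stop 6→Base: 2+9+10+11+12+10+14 = 68
Base→stop 1→stop 2→stop 4→stop 3→stop 6→stop 5→Base: 2+9+10+11+6+10+6 = 54
… (352 more)
Base→stop 1→stop 4→stop 2→stop 5→stop 6→stop 3→Base: 2+1+10+1+10+6+8 = 38  ← best
The minimum is 38.
One optimal route: Base → stop 1 → stop 4 → stop 2 → stop 5 → stop 6 → stop 3 → Base (or its reverse).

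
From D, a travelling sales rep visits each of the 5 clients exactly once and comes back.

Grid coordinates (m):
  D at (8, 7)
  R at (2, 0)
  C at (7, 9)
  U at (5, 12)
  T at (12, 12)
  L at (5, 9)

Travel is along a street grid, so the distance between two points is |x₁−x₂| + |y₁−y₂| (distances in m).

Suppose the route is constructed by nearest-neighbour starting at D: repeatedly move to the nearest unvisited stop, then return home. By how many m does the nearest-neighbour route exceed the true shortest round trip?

D: C=3, L=5, U=8, T=9, R=13 ⇒ C
C: L=2, U=5, T=8, R=14 ⇒ L
L: U=3, T=10, R=12 ⇒ U
U: T=7, R=15 ⇒ T
T: R=22 ⇒ R
NN route D → C → L → U → T → R → D costs 50.
Optimal: D → R → L → U → T → C → D costs 46 (by enumerating all 60 distinct tours).
Excess = 50 − 46 = 4.

4 m longer than the optimal tour.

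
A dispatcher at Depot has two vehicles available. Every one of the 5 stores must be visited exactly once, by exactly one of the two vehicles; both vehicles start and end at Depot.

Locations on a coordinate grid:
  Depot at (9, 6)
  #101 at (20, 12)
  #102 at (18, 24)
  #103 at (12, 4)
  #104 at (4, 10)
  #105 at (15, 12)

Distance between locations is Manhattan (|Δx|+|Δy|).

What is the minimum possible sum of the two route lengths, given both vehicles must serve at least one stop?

78 — the smallest possible combined total.

Check every non-empty split of the stops between the two vehicles; for each half take its own optimal tour:
  {#101} + {#102, #103, #104, #105}: 34 + 68 = 102
  {#102} + {#101, #103, #104, #105}: 54 + 48 = 102
  {#101, #102} + {#103, #104, #105}: 58 + 38 = 96
  {#103} + {#101, #102, #104, #105}: 10 + 68 = 78
  {#101, #103} + {#102, #104, #105}: 38 + 64 = 102
  {#102, #103} + {#101, #104, #105}: 58 + 44 = 102
  … (15 splits in total)
Best: vehicle 1 Depot → #103 → Depot = 10; vehicle 2 Depot → #101 → #102 → #105 → #104 → Depot = 68; combined 78.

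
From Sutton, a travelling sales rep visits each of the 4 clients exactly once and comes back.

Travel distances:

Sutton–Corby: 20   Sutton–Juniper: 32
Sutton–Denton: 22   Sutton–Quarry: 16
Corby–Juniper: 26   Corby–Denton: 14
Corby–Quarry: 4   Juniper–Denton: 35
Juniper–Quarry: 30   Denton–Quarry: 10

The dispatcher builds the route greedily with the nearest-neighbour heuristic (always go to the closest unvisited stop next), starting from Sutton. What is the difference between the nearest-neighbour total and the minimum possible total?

Sutton: Quarry=16, Corby=20, Denton=22, Juniper=32 ⇒ Quarry
Quarry: Corby=4, Denton=10, Juniper=30 ⇒ Corby
Corby: Denton=14, Juniper=26 ⇒ Denton
Denton: Juniper=35 ⇒ Juniper
NN route Sutton → Quarry → Corby → Denton → Juniper → Sutton costs 101.
Optimal: Sutton → Juniper → Corby → Quarry → Denton → Sutton costs 94 (by enumerating all 12 distinct tours).
Excess = 101 − 94 = 7.

The nearest-neighbour route is 7 longer than optimal.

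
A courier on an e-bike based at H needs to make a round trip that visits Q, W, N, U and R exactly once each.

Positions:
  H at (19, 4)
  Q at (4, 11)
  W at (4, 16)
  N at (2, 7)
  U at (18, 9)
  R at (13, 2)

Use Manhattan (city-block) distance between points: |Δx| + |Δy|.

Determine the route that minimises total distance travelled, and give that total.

Shortest round trip = 62.

With 5 stops there are 5!/2 = 60 distinct round trips (a route and its reverse cost the same).
H→Q→W→N→U→R→H: 22+5+11+18+12+8 = 76
H→Q→W→N→R→U→H: 22+5+11+16+12+6 = 72
H→Q→W→U→N→R→H: 22+5+21+18+16+8 = 90
H→Q→W→U→R→N→H: 22+5+21+12+16+20 = 96
H→Q→W→R→N→U→H: 22+5+23+16+18+6 = 90
H→Q→W→R→U→N→H: 22+5+23+12+18+20 = 100
H→Q→N→W→U→R→H: 22+6+11+21+12+8 = 80
H→Q→N→W→R→U→H: 22+6+11+23+12+6 = 80
H→Q→N→U→W→R→H: 22+6+18+21+23+8 = 98
H→Q→N→U→R→W→H: 22+6+18+12+23+27 = 108
H→Q→N→R→W→U→H: 22+6+16+23+21+6 = 94
H→Q→N→R→U→W→H: 22+6+16+12+21+27 = 104
H→Q→U→W→N→R→H: 22+16+21+11+16+8 = 94
H→Q→U→W→R→N→H: 22+16+21+23+16+20 = 118
… (46 more)
H→U→Q→W→N→R→H: 6+16+5+11+16+8 = 62  ← best
The minimum is 62.
One optimal route: H → U → Q → W → N → R → H (or its reverse).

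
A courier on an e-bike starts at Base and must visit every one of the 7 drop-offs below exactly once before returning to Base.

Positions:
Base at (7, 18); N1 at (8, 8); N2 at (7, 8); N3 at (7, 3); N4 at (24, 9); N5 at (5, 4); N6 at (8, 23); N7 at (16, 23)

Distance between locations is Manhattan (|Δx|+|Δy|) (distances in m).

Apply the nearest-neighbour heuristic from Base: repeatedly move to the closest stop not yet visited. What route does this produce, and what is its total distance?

At Base the remaining stops are N6 6, N2 10, N1 11, N7 14, N3 15, N5 16, N4 26; go to N6.
At N6 the remaining stops are N7 8, N1 15, N2 16, N3 21, N5 22, N4 30; go to N7.
At N7 the remaining stops are N4 22, N1 23, N2 24, N3 29, N5 30; go to N4.
At N4 the remaining stops are N1 17, N2 18, N3 23, N5 24; go to N1.
At N1 the remaining stops are N2 1, N3 6, N5 7; go to N2.
At N2 the remaining stops are N3 5, N5 6; go to N3.
At N3 the remaining stops are N5 3; go to N5.
Return N5→Base: 16.
Total = 6 + 8 + 22 + 17 + 1 + 5 + 3 + 16 = 78.

Nearest-neighbour total = 78 m; route Base → N6 → N7 → N4 → N1 → N2 → N3 → N5 → Base.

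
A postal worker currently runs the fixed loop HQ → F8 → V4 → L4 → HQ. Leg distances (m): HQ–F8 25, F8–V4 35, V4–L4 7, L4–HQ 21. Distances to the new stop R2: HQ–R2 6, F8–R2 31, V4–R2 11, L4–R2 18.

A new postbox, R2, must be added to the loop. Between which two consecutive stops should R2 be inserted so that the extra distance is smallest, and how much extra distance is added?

Adding 3 m by placing R2 on the L4–HQ leg.

Insertion cost between consecutive stops i–j is d(i,R2) + d(R2,j) − d(i,j):
  between HQ and F8: 6 + 31 − 25 = 12
  between F8 and V4: 31 + 11 − 35 = 7
  between V4 and L4: 11 + 18 − 7 = 22
  between L4 and HQ: 18 + 6 − 21 = 3
Cheapest insertion is between L4 and HQ, adding 3.
New total = 88 + 3 = 91.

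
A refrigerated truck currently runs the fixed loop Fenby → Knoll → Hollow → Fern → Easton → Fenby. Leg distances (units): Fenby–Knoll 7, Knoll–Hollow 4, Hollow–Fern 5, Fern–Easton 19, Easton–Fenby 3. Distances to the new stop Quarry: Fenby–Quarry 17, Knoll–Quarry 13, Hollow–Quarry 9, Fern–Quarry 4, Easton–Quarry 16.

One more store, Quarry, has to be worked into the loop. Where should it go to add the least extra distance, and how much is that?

+1 — insert Quarry between Fern and Easton.

Insertion cost between consecutive stops i–j is d(i,Quarry) + d(Quarry,j) − d(i,j):
  between Fenby and Knoll: 17 + 13 − 7 = 23
  between Knoll and Hollow: 13 + 9 − 4 = 18
  between Hollow and Fern: 9 + 4 − 5 = 8
  between Fern and Easton: 4 + 16 − 19 = 1
  between Easton and Fenby: 16 + 17 − 3 = 30
Cheapest insertion is between Fern and Easton, adding 1.
New total = 38 + 1 = 39.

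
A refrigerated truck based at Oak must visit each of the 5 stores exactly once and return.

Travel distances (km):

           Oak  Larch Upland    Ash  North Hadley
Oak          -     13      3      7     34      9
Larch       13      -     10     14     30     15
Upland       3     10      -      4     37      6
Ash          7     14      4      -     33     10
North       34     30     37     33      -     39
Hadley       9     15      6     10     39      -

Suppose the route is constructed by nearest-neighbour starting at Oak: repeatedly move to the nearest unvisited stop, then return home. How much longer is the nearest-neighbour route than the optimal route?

From Oak: Upland=3, Ash=7, Hadley=9, Larch=13, North=34 → choose Upland (3).
From Upland: Ash=4, Hadley=6, Larch=10, North=37 → choose Ash (4).
From Ash: Hadley=10, Larch=14, North=33 → choose Hadley (10).
From Hadley: Larch=15, North=39 → choose Larch (15).
From Larch: North=30 → choose North (30).
NN route Oak → Upland → Ash → Hadley → Larch → North → Oak costs 96.
Optimal: Oak → Upland → Ash → North → Larch → Hadley → Oak costs 94 (by enumerating all 60 distinct tours).
Excess = 96 − 94 = 2.

Excess over optimum: 2 km.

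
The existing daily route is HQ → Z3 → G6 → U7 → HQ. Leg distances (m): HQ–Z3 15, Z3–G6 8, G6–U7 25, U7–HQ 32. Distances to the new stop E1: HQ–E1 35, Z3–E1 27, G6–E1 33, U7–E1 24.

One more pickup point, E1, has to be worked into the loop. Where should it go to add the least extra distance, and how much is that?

Adding 27 m by placing E1 on the U7–HQ leg.

Insertion cost between consecutive stops i–j is d(i,E1) + d(E1,j) − d(i,j):
  between HQ and Z3: 35 + 27 − 15 = 47
  between Z3 and G6: 27 + 33 − 8 = 52
  between G6 and U7: 33 + 24 − 25 = 32
  between U7 and HQ: 24 + 35 − 32 = 27
Cheapest insertion is between U7 and HQ, adding 27.
New total = 80 + 27 = 107.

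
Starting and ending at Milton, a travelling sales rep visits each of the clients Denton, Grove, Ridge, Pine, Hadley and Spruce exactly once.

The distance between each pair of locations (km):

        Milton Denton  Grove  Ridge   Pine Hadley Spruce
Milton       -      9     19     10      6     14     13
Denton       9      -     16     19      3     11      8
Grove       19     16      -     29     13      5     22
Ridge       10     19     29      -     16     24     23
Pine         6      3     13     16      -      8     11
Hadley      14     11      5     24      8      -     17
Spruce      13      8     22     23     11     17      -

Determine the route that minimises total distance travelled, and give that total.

Shortest round trip = 76 km.

Milton-Denton-Grove-Ridge-Pine-Hadley-Spruce-Milton: 9+16+29+16+8+17+13 = 108
Milton-Denton-Grove-Ridge-Pine-Spruce-Hadley-Milton: 9+16+29+16+11+17+14 = 112
Milton-Denton-Grove-Ridge-Hadley-Pine-Spruce-Milton: 9+16+29+24+8+11+13 = 110
Milton-Denton-Grove-Ridge-Hadley-Spruce-Pine-Milton: 9+16+29+24+17+11+6 = 112
Milton-Denton-Grove-Ridge-Spruce-Pine-Hadley-Milton: 9+16+29+23+11+8+14 = 110
Milton-Denton-Grove-Ridge-Spruce-Hadley-Pine-Milton: 9+16+29+23+17+8+6 = 108
Milton-Denton-Grove-Pine-Ridge-Hadley-Spruce-Milton: 9+16+13+16+24+17+13 = 108
Milton-Denton-Grove-Pine-Ridge-Spruce-Hadley-Milton: 9+16+13+16+23+17+14 = 108
… (352 more)
Milton-Grove-Hadley-Pine-Denton-Spruce-Ridge-Milton: 19+5+8+3+8+23+10 = 76  ← best
The minimum is 76.
One optimal route: Milton → Grove → Hadley → Pine → Denton → Spruce → Ridge → Milton (or its reverse).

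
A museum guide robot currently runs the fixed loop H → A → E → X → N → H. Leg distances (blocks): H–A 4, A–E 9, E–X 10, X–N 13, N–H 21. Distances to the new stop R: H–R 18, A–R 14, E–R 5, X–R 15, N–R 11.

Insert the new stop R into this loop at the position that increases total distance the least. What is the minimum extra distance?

Insertion cost between consecutive stops i–j is d(i,R) + d(R,j) − d(i,j):
  between H and A: 18 + 14 − 4 = 28
  between A and E: 14 + 5 − 9 = 10
  between E and X: 5 + 15 − 10 = 10
  between X and N: 15 + 11 − 13 = 13
  between N and H: 11 + 18 − 21 = 8
Cheapest insertion is between N and H, adding 8.
New total = 57 + 8 = 65.

Adding 8 blocks by placing R on the N–H leg.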